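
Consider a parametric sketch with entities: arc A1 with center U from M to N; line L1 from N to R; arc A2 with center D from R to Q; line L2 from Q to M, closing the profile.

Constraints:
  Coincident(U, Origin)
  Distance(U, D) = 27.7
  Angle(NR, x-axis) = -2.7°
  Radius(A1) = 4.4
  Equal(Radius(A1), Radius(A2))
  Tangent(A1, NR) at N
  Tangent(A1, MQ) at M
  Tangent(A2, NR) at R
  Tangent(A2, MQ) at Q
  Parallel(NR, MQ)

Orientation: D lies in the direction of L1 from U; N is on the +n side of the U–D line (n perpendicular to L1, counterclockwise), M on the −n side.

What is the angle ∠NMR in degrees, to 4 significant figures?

72.38°

Tangency of A1 to both parallel lines with radius 4.4 puts N and M at U ± 4.4·n: N = (0.2073, 4.395), M = (-0.2073, -4.395). Equal radii place R and Q the same way about D: R = D + 4.4·n = (27.88, 3.090), Q = D − 4.4·n = (27.46, -5.700). Then cos ∠NMR = MN·MR / (|MN||MR|), giving 72.38°.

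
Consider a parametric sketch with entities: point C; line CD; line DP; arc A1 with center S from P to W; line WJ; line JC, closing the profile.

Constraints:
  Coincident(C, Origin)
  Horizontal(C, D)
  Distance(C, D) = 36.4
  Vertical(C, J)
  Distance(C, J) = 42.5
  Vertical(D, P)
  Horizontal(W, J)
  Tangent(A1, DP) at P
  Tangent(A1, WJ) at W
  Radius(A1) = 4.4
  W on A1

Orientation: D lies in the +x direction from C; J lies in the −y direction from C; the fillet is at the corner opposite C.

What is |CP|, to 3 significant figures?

52.7

C is at the origin; CD is horizontal with |CD| = 36.4 and D on the +x side, so D = (36.4, 0.00). C and J share the same x with |CJ| = 42.5 and J on the −y side, so J = (0.00, -42.5). The virtual corner opposite C is at (36.4, -42.5). Since A1 is tangent to DP there, SP ⟂ DP and the tangent condition forces SW to be normal to WJ, with radius 4.4, so the center S sits 4.4 in from both sides at S = (32.0, -38.1). That places the tangent points at P = (36.4, -38.1) on DP and W = (32.0, -42.5) on WJ. Then |CP| = |P − C| = 52.7.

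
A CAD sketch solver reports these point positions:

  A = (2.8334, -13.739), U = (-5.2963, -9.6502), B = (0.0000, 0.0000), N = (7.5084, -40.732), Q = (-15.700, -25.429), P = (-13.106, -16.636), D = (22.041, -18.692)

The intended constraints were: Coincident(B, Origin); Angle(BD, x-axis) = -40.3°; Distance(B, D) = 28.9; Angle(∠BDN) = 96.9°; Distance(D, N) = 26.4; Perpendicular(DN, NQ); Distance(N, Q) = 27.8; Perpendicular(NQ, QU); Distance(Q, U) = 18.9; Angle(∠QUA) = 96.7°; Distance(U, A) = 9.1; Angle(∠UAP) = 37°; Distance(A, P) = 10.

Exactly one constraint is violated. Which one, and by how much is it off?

Distance(A, P) = 10 — off by 6.20.

B = (0.00, 0.00) ✓; BD at -40.30° ✓; |BD| = 28.90 ✓; ∠BDN = 96.90° ✓; |DN| = 26.40 ✓; ∠(DN, NQ) = 90.00° ✓; |NQ| = 27.80 ✓; ∠(NQ, QU) = 90.00° ✓; |QU| = 18.90 ✓; ∠QUA = 96.70° ✓; |UA| = 9.100 ✓; ∠UAP = 37.00° ✓; |AP| = 16.20 ✗.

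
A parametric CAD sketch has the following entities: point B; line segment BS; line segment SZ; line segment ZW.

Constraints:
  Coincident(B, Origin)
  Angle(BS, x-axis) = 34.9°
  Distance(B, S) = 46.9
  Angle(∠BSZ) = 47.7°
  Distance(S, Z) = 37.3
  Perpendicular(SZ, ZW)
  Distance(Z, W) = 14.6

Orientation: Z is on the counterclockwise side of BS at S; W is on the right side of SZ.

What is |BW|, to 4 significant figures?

49.62

B is at the origin; BS runs at 34.9° with length 46.9, so S = 46.9·(cos 34.9°, sin 34.9°) = (38.47, 26.83). ∠BSZ = 47.7°, so SZ runs at 34.9° + (180° − 47.7°) = 167.2° from the x-axis; with |SZ| = 37.3, Z = S + 37.3·(cos 167.2°, sin 167.2°) = (2.092, 35.10). SZ is perpendicular to ZW; with |ZW| = 14.6 on the right of SZ, W = Z + 14.6·(0.2215, 0.9751) = (5.327, 49.33). Then |BW| = |W − B| = 49.62.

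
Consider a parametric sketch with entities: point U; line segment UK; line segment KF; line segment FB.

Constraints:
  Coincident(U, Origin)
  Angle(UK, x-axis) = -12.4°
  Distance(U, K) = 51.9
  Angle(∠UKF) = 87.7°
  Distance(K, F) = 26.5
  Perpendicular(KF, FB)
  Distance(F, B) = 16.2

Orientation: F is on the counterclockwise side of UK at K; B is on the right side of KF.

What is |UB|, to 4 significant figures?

72.31

∠UKF = 87.7°, so KF runs at -12.4° + (180° − 87.7°) = 79.90° from the x-axis; with |KF| = 26.5, F = K + 26.5·(cos 79.90°, sin 79.90°) = (55.34, 14.94). KF is perpendicular to FB; with |FB| = 16.2 on the right of KF, B = F + 16.2·(0.9845, -0.1754) = (71.29, 12.10). Then |UB| = |B − U| = 72.31.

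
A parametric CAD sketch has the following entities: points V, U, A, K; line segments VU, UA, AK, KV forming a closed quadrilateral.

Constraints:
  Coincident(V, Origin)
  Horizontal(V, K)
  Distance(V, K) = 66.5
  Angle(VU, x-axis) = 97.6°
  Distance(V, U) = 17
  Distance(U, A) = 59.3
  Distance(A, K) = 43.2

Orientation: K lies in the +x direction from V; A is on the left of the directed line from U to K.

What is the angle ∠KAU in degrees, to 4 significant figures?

85.83°

V is at the origin; V and K share the same y with |VK| = 66.5 and K in +x, so K = (66.5, 0). VU runs at 97.6° with |VU| = 17.0, so U = (-2.248, 16.85). A is determined by |UA| = 59.3 and |AK| = 43.2 together: it lies at the intersection of circle(U, 59.3) and circle(K, 43.2). With |UK| = 70.78, the foot of the radical line on UK is 47.05 from U and the perpendicular offset is √(59.3² − 47.05²) = 36.10. Taking the left-of-UK solution: A = (52.04, 40.71).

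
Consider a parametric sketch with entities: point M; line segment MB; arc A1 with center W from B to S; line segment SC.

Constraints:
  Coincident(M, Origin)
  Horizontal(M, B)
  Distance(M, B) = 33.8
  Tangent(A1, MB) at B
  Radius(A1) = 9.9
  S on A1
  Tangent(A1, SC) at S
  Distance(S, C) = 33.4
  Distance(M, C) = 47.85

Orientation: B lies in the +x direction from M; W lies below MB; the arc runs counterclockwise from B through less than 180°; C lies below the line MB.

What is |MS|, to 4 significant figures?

25.65

M is at the origin; M and B share the same y with |MB| = 33.8 and B on the +x side, so B = (33.80, 0.000). Since A1 is tangent to MB there, WB ⟂ MB, so W = B + (0, -9.9) = (33.80, -9.900). Since WS ⟂ SC (tangency), |WC| = √(9.9² + 33.4²) = 34.84 regardless of where S sits on A1. So C lies on both circle(M, 47.85) and circle(W, 34.84); the below-MB intersection is C = (21.79, -42.60). S is the foot of the tangent from C: S = (23.92, -9.269).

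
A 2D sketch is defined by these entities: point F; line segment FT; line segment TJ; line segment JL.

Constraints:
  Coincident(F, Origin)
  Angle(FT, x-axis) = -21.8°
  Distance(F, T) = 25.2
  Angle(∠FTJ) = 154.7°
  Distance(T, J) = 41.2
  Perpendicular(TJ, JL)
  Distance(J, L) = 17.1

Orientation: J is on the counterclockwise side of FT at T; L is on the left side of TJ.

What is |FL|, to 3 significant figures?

64.3

F is at the origin; FT runs at -21.8° with length 25.2, so T = 25.2·(cos -21.8°, sin -21.8°) = (23.4, -9.36). ∠FTJ = 154.7°, so TJ runs at -21.8° + (180° − 154.7°) = 3.50° from the x-axis; with |TJ| = 41.2, J = T + 41.2·(cos 3.50°, sin 3.50°) = (64.5, -6.84). TJ ⟂ JL; with |JL| = 17.1 on the left of TJ, L = J + 17.1·(-0.0610, 0.998) = (63.5, 10.2). Then |FL| = |L − F| = 64.3.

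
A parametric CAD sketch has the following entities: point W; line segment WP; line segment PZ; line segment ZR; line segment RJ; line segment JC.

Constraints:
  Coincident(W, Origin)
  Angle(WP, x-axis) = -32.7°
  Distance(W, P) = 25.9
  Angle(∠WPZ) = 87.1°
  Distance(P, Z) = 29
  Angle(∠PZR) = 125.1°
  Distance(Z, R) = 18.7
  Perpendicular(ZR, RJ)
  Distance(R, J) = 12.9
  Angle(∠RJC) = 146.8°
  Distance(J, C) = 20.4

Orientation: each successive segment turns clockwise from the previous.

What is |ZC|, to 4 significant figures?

30.90

ZR is perpendicular to RJ, so RJ runs at 89.50°; with |RJ| = 12.9, J = (-13.67, -24.51). ∠RJC = 146.8° gives JC at 56.30° from the x-axis; with |JC| = 20.4, C = (-2.354, -7.538). Then |ZC| = |C − Z| = 30.90.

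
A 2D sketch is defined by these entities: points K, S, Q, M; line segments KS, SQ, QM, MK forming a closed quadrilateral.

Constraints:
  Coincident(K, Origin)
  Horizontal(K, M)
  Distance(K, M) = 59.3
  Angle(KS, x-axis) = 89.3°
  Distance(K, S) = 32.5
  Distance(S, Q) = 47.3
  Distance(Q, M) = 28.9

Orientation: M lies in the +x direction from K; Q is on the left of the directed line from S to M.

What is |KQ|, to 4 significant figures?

54.10

Checks: |SQ| = 47.30 ✓; |QM| = 28.90 ✓.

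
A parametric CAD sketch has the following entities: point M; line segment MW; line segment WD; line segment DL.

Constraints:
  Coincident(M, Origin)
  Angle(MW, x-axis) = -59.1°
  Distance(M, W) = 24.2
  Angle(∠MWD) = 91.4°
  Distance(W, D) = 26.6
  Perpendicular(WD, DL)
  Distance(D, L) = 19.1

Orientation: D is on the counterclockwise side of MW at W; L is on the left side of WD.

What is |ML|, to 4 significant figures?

27.66

M is at the origin; MW runs at -59.1° with length 24.2, so W = 24.2·(cos -59.1°, sin -59.1°) = (12.43, -20.77). ∠MWD = 91.4°, so WD runs at -59.1° + (180° − 91.4°) = 29.50° from the x-axis; with |WD| = 26.6, D = W + 26.6·(cos 29.50°, sin 29.50°) = (35.58, -7.667). WD is perpendicular to DL; with |DL| = 19.1 on the left of WD, L = D + 19.1·(-0.4924, 0.8704) = (26.17, 8.957). Then |ML| = |L − M| = 27.66.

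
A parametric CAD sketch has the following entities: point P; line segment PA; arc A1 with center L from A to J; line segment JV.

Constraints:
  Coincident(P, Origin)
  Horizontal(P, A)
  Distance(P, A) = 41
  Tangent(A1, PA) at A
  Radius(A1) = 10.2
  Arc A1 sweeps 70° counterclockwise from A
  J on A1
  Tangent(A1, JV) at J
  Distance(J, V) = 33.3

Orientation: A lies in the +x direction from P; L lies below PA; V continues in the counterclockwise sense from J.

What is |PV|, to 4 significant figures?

42.96

On A1, A sits at bearing 90° from L; a 70° counterclockwise sweep puts J at bearing 160°, so J = L + 10.2·(cos 160°, sin 160°) = (31.42, -6.711). Tangency of A1 to JV means the radius LJ is perpendicular to JV, so JV runs along (−sin 160°, cos 160°); with |JV| = 33.3, V = (20.03, -38.00). Then |PV| = |V − P| = 42.96.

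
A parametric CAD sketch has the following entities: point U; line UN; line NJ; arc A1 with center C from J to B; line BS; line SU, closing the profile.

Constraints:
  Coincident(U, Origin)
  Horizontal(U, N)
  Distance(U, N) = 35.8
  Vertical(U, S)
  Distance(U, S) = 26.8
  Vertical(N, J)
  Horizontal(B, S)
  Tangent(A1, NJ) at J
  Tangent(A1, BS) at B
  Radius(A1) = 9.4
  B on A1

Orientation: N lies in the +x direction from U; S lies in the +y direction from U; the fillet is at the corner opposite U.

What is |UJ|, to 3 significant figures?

39.8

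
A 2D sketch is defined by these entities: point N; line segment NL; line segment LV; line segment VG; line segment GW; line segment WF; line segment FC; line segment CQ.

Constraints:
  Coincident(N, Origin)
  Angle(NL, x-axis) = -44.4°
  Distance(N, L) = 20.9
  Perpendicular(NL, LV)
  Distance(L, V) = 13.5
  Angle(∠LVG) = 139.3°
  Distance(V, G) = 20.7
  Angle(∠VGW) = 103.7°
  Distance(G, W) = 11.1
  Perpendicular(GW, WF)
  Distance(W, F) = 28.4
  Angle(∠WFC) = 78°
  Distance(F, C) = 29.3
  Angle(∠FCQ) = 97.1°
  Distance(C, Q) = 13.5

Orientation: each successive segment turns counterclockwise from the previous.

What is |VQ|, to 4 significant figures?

16.09

N is at the origin; NL runs at -44.4° with length 20.9, so L = (14.93, -14.62). NL ⟂ LV, so LV runs at 45.60°; with |LV| = 13.5, V = (24.38, -4.978). ∠LVG = 139.3° gives VG at 86.30° from the x-axis; with |VG| = 20.7, G = (25.71, 15.68). ∠VGW = 103.7° gives GW at 162.6° from the x-axis; with |GW| = 11.1, W = (15.12, 19.00). GW ⟂ WF, so WF runs at -107.4°; with |WF| = 28.4, F = (6.629, -8.102). ∠WFC = 78.0° gives FC at -5.400° from the x-axis; with |FC| = 29.3, C = (35.80, -10.86). ∠FCQ = 97.1° gives CQ at 77.50° from the x-axis; with |CQ| = 13.5, Q = (38.72, 2.321). Then |VQ| = |Q − V| = 16.09.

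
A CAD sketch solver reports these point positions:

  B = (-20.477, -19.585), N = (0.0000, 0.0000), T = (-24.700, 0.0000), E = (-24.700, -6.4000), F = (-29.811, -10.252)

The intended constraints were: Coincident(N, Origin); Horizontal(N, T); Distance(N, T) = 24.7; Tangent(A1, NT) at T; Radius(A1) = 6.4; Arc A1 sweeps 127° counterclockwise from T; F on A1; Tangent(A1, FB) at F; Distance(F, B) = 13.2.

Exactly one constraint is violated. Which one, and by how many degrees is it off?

Tangent(A1, FB) at F — off by 8.00°.

N = (0.00, 0.00) ✓; N.y = 0.00, T.y = 0.00 ✓; |NT| = 24.70 ✓; ∠(ET, TN) = 90.00° ✓; |ET| = 6.400 ✓; bearing(E→F) − bearing(E→T) = 127.0° ✓; |EF| = 6.400 ✓; ∠(EF, FB) = 82.00° ✗; |FB| = 13.20 ✓.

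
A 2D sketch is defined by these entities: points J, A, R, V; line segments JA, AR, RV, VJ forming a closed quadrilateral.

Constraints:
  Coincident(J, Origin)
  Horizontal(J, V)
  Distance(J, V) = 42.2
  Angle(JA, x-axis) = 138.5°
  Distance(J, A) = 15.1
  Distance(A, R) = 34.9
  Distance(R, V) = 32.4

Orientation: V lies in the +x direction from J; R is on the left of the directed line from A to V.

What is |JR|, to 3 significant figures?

31.7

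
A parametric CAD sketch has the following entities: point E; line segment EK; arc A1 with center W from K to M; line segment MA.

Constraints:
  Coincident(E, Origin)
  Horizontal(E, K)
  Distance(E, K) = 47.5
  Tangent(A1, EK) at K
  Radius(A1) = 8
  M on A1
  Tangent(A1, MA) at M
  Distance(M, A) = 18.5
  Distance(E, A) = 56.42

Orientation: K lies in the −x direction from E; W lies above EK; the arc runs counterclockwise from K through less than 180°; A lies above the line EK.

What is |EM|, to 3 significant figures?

42.1

E is at the origin; EK is horizontal with |EK| = 47.5 and K on the −x side, so K = (-47.5, 0.00). Tangency of A1 to EK means the radius WK is perpendicular to EK, so W = K + (0, 8) = (-47.5, 8.00). Since WM ⟂ MA (tangency), |WA| = √(8.0² + 18.5²) = 20.2 regardless of where M sits on A1. So A lies on both circle(E, 56.42) and circle(W, 20.2); the above-EK intersection is A = (-48.9, 28.1). M is the foot of the tangent from A: M = (-40.4, 11.7).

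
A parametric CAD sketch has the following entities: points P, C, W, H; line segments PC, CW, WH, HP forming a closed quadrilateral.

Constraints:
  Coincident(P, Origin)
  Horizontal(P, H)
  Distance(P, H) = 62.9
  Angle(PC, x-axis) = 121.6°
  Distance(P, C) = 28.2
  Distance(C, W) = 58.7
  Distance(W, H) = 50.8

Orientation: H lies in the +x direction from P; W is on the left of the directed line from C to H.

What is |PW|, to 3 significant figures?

60.4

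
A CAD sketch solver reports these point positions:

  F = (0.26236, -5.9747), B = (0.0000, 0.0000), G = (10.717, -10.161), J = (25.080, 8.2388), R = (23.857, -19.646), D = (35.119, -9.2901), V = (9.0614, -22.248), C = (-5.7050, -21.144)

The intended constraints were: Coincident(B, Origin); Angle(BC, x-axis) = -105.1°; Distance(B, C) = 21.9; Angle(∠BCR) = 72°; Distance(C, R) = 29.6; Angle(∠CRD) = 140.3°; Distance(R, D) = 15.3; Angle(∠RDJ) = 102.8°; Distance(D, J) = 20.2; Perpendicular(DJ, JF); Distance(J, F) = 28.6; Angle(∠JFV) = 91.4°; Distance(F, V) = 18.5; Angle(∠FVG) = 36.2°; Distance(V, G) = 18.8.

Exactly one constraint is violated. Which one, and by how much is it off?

Distance(V, G) = 18.8 — off by 6.60.

B = (0.00, 0.00) ✓; BC at -105.1° ✓; |BC| = 21.90 ✓; ∠BCR = 72.00° ✓; |CR| = 29.60 ✓; ∠CRD = 140.3° ✓; |RD| = 15.30 ✓; ∠RDJ = 102.8° ✓; |DJ| = 20.20 ✓; ∠(DJ, JF) = 90.00° ✓; |JF| = 28.60 ✓; ∠JFV = 91.40° ✓; |FV| = 18.50 ✓; ∠FVG = 36.20° ✓; |VG| = 12.20 ✗.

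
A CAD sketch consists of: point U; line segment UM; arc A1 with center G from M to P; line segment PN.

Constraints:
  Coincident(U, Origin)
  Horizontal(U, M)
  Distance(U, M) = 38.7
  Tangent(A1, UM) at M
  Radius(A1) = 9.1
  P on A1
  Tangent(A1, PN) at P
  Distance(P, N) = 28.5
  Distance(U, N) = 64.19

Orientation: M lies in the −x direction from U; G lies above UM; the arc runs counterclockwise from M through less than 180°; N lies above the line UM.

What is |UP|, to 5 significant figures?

36.298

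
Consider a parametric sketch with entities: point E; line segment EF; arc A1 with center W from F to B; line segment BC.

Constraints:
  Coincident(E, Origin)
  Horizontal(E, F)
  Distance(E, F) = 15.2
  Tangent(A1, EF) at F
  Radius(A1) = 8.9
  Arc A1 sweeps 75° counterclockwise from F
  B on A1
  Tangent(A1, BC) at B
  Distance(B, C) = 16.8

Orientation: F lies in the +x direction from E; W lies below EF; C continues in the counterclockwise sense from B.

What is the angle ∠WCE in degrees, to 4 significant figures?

48.56°

E is at the origin; E and F share the same y with |EF| = 15.2 and F on the +x side, so F = (15.20, 0.000). Tangency of A1 to EF means the radius WF is perpendicular to EF, so W = F + (0, -8.9) = (15.20, -8.900). On A1, F sits at bearing 90° from W; a 75° counterclockwise sweep puts B at bearing 165°, so B = W + 8.9·(cos 165°, sin 165°) = (6.603, -6.597). The tangent condition forces WB to be normal to BC, so BC runs along (−sin 165°, cos 165°); with |BC| = 16.8, C = (2.255, -22.82). Then cos ∠WCE = CW·CE / (|CW||CE|), giving 48.56°.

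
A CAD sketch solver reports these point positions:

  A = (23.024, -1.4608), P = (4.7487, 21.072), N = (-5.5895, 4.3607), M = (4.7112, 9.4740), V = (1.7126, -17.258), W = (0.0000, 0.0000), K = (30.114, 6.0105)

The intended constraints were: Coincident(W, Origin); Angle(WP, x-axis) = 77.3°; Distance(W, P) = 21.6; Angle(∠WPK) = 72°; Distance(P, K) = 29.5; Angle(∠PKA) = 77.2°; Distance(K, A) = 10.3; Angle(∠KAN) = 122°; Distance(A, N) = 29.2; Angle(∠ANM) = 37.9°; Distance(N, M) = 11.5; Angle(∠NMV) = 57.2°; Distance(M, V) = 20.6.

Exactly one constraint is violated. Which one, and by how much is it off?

Distance(M, V) = 20.6 — off by 6.30.

W = (0.00, 0.00) ✓; WP at 77.30° ✓; |WP| = 21.60 ✓; ∠WPK = 72.00° ✓; |PK| = 29.50 ✓; ∠PKA = 77.20° ✓; |KA| = 10.30 ✓; ∠KAN = 122.0° ✓; |AN| = 29.20 ✓; ∠ANM = 37.90° ✓; |NM| = 11.50 ✓; ∠NMV = 57.20° ✓; |MV| = 26.90 ✗.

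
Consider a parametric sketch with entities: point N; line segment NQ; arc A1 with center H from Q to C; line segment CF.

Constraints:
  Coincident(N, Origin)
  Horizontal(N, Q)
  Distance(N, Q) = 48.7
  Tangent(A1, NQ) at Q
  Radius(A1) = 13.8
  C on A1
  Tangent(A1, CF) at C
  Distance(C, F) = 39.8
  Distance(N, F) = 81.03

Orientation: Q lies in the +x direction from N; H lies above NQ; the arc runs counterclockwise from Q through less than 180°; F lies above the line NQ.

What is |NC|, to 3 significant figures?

64.2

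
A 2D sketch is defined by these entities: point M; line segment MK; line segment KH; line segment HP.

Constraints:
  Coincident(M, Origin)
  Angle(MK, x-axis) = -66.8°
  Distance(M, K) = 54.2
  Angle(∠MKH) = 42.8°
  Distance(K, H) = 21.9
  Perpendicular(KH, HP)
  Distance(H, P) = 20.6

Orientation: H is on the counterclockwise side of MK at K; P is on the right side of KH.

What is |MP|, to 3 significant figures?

60.1

∠MKH = 42.8°, so KH runs at -66.8° + (180° − 42.8°) = 70.4° from the x-axis; with |KH| = 21.9, H = K + 21.9·(cos 70.4°, sin 70.4°) = (28.7, -29.2). The perpendicularity gives HP at right angles to KH; with |HP| = 20.6 on the right of KH, P = H + 20.6·(0.942, -0.335) = (48.1, -36.1). Then |MP| = |P − M| = 60.1.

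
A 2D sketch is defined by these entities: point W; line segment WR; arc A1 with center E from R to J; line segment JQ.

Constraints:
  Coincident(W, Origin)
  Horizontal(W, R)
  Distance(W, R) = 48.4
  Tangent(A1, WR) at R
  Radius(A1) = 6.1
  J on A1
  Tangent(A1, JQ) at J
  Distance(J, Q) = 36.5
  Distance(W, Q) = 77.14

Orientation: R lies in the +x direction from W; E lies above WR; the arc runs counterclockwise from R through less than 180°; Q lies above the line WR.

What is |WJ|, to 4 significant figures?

54.24

Checks: |EJ| = 6.100 ✓; ∠(EJ, JQ) = 90.00° ✓; |JQ| = 36.50 ✓; |WQ| = 77.14 ✓.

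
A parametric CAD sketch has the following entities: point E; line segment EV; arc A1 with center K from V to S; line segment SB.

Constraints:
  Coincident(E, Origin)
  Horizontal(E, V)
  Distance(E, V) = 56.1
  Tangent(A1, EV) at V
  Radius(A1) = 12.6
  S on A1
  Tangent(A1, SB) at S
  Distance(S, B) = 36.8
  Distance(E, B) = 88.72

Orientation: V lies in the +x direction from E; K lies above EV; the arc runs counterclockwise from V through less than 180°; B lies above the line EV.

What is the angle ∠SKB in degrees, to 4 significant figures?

71.10°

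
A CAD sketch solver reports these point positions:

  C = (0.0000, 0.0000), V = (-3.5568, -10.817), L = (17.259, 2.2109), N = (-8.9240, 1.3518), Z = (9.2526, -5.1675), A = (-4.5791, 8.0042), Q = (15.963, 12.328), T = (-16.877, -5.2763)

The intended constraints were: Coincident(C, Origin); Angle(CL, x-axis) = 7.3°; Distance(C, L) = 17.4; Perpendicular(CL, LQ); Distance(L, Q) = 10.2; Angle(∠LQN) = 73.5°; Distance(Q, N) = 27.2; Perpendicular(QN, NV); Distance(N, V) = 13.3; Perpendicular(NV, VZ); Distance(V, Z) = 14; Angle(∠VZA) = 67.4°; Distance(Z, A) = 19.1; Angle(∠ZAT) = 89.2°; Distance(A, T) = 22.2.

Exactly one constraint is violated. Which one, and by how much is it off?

Distance(A, T) = 22.2 — off by 4.10.

C = (0.00, 0.00) ✓; CL at 7.300° ✓; |CL| = 17.40 ✓; ∠(CL, LQ) = 90.00° ✓; |LQ| = 10.20 ✓; ∠LQN = 73.50° ✓; |QN| = 27.20 ✓; ∠(QN, NV) = 90.00° ✓; |NV| = 13.30 ✓; ∠(NV, VZ) = 90.00° ✓; |VZ| = 14.00 ✓; ∠VZA = 67.40° ✓; |ZA| = 19.10 ✓; ∠ZAT = 89.20° ✓; |AT| = 18.10 ✗.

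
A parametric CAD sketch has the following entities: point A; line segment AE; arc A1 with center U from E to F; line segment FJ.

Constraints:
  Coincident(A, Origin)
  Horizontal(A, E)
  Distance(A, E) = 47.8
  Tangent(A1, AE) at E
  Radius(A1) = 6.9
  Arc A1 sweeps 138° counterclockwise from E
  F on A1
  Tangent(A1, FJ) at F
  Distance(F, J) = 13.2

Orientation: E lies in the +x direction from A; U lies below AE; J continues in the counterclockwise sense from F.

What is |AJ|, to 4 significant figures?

56.95

A is at the origin; A and E share the same y with |AE| = 47.8 and E on the +x side, so E = (47.80, 0.000). A1 meets AE tangentially, so UE is at right angles to AE, so U = E + (0, -6.9) = (47.80, -6.900). On A1, E sits at bearing 90° from U; a 138° counterclockwise sweep puts F at bearing 228°, so F = U + 6.9·(cos 228°, sin 228°) = (43.18, -12.03). A1 meets FJ tangentially, so UF is at right angles to FJ, so FJ runs along (−sin 228°, cos 228°); with |FJ| = 13.2, J = (52.99, -20.86). Then |AJ| = |J − A| = 56.95.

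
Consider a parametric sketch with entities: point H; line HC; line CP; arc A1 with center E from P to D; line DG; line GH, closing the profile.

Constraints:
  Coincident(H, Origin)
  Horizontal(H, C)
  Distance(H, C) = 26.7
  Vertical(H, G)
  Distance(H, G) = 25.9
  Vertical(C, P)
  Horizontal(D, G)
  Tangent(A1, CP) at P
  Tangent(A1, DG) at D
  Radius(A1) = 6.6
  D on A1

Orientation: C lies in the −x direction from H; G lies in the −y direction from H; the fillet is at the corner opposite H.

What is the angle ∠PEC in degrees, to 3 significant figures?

71.1°

The virtual corner opposite H is at (-26.7, -25.9). Tangency of A1 to CP means the radius EP is perpendicular to CP and since A1 is tangent to DG there, ED ⟂ DG, with radius 6.6, so the center E sits 6.6 in from both sides at E = (-20.1, -19.3). That places the tangent points at P = (-26.7, -19.3) on CP and D = (-20.1, -25.9) on DG. Then cos ∠PEC = EP·EC / (|EP||EC|), giving 71.1°.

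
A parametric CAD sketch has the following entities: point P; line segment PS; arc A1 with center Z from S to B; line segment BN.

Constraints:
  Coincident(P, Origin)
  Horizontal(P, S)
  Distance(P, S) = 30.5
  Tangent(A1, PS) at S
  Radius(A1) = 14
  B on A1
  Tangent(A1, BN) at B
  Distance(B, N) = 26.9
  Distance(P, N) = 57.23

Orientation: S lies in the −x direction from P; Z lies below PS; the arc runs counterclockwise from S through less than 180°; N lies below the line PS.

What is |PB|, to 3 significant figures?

47.4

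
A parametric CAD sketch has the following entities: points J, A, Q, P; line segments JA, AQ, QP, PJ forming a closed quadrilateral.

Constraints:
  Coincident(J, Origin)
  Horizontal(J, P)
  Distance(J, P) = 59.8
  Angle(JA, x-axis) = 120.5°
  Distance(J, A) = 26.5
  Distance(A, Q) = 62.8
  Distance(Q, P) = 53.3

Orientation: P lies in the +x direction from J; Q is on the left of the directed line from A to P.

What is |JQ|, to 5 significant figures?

66.302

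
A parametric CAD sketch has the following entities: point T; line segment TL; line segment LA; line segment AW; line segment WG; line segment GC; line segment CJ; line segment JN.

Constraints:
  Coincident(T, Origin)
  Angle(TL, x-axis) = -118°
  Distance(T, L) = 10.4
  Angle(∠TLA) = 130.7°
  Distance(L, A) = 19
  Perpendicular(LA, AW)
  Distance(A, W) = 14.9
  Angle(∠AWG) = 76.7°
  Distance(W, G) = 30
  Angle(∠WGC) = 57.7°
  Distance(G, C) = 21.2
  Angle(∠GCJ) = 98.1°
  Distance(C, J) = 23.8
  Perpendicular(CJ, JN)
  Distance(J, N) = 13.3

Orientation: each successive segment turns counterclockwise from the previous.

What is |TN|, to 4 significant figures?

24.77

T is at the origin; TL runs at -118.0° with length 10.4, so L = (-4.883, -9.183). ∠TLA = 130.7° gives LA at -68.70° from the x-axis; with |LA| = 19.0, A = (2.019, -26.88). The perpendicularity gives AW at right angles to LA, so AW runs at 21.30°; with |AW| = 14.9, W = (15.90, -21.47). ∠AWG = 76.7° gives WG at 124.6° from the x-axis; with |WG| = 30.0, G = (-1.134, 3.222). ∠WGC = 57.7° gives GC at -113.1° from the x-axis; with |GC| = 21.2, C = (-9.451, -16.28). ∠GCJ = 98.1° gives CJ at -31.20° from the x-axis; with |CJ| = 23.8, J = (10.91, -28.61). CJ ⟂ JN, so JN runs at 58.80°; with |JN| = 13.3, N = (17.80, -17.23). Then |TN| = |N − T| = 24.77.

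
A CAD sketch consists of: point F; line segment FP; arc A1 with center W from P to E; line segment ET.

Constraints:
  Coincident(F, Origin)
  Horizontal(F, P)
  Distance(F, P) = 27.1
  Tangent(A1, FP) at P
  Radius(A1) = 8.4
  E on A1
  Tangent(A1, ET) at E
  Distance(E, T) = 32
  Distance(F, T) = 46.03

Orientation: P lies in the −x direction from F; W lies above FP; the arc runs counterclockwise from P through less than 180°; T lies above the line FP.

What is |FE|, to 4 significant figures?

20.78

Checks: ∠(WP, PF) = 90.00° ✓; |WE| = 8.400 ✓; ∠(WE, ET) = 90.00° ✓; |ET| = 32.00 ✓; |FT| = 46.03 ✓.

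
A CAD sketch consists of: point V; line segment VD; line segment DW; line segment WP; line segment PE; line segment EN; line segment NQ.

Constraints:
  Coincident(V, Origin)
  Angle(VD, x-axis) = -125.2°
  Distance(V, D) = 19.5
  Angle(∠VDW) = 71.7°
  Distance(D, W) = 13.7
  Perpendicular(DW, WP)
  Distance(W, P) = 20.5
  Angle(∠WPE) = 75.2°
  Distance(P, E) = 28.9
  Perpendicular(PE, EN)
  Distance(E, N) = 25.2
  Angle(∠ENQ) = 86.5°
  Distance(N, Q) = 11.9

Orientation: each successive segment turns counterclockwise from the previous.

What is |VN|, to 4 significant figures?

32.86

∠WPE = 75.2° gives PE at 177.9° from the x-axis; with |PE| = 28.9, E = (-21.05, 0.7567). The perpendicularity gives EN at right angles to PE, so EN runs at -92.10°; with |EN| = 25.2, N = (-21.98, -24.43). Then |VN| = |N − V| = 32.86.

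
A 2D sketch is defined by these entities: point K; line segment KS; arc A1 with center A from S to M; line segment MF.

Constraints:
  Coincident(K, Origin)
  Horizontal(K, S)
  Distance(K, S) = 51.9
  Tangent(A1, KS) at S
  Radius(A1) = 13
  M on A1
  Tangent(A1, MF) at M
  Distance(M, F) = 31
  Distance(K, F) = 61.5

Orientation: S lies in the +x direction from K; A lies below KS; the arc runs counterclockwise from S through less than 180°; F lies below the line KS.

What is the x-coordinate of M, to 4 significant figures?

38.96

K is at the origin; K and S share the same y with |KS| = 51.9 and S on the +x side, so S = (51.90, 0.000). The tangent condition forces AS to be normal to KS, so A = S + (0, -13) = (51.90, -13.00). Since AM ⟂ MF (tangency), |AF| = √(13.0² + 31.0²) = 33.62 regardless of where M sits on A1. So F lies on both circle(K, 61.5) and circle(A, 33.62); the below-KS intersection is F = (41.84, -45.07). M is the foot of the tangent from F: M = (38.96, -14.21).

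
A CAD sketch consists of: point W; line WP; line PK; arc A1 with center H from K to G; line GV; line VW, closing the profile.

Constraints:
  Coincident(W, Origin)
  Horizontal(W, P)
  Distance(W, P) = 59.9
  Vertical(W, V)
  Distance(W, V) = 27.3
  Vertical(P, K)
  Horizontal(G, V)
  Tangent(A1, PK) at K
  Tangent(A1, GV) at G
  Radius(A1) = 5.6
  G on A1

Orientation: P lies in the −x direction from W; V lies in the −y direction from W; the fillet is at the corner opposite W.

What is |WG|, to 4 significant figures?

60.78

W is at the origin; WP is horizontal with |WP| = 59.9 and P on the −x side, so P = (-59.90, 0.000). WV is vertical with |WV| = 27.3 and V on the −y side, so V = (0.000, -27.30). The virtual corner opposite W is at (-59.90, -27.30). Since A1 is tangent to PK there, HK ⟂ PK and the tangent condition forces HG to be normal to GV, with radius 5.6, so the center H sits 5.6 in from both sides at H = (-54.30, -21.70). That places the tangent points at K = (-59.90, -21.70) on PK and G = (-54.30, -27.30) on GV. Then |WG| = |G − W| = 60.78.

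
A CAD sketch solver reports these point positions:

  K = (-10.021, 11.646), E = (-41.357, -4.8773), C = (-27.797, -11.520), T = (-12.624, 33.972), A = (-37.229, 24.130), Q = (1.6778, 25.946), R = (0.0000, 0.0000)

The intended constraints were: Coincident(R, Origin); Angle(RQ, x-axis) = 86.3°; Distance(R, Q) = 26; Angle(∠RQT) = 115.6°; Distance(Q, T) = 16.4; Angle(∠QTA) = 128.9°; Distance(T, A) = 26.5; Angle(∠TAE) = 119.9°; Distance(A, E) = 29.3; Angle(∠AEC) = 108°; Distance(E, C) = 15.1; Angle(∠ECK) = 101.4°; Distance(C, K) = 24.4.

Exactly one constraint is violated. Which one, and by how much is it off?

Distance(C, K) = 24.4 — off by 4.80.

R = (0.00, 0.00) ✓; RQ at 86.30° ✓; |RQ| = 26.00 ✓; ∠RQT = 115.6° ✓; |QT| = 16.40 ✓; ∠QTA = 128.9° ✓; |TA| = 26.50 ✓; ∠TAE = 119.9° ✓; |AE| = 29.30 ✓; ∠AEC = 108.0° ✓; |EC| = 15.10 ✓; ∠ECK = 101.4° ✓; |CK| = 29.20 ✗.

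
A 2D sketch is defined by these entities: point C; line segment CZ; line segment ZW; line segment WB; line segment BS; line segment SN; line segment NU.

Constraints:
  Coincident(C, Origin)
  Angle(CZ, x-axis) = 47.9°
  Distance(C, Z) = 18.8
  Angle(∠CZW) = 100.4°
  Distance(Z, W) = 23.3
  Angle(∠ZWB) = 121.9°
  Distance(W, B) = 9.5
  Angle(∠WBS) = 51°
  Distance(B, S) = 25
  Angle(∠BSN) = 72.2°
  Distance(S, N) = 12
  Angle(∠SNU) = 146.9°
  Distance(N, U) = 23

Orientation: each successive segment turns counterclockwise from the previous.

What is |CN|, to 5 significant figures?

27.173

C is at the origin; CZ runs at 47.9° with length 18.8, so Z = (12.604, 13.949). ∠CZW = 100.4° gives ZW at 127.50° from the x-axis; with |ZW| = 23.3, W = (-1.5801, 32.434). ∠ZWB = 121.9° gives WB at -174.40° from the x-axis; with |WB| = 9.5, B = (-11.035, 31.507). ∠WBS = 51.0° gives BS at -45.400° from the x-axis; with |BS| = 25.0, S = (6.5190, 13.707). ∠BSN = 72.2° gives SN at 62.400° from the x-axis; with |SN| = 12.0, N = (12.079, 24.341). Then |CN| = |N − C| = 27.173.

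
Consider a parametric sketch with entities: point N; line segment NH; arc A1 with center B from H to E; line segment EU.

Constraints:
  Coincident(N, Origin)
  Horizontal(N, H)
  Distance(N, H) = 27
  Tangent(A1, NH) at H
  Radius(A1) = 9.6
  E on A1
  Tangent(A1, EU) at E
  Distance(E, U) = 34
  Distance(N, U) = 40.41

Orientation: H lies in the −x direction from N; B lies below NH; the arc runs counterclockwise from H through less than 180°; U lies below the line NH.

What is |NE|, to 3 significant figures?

37.4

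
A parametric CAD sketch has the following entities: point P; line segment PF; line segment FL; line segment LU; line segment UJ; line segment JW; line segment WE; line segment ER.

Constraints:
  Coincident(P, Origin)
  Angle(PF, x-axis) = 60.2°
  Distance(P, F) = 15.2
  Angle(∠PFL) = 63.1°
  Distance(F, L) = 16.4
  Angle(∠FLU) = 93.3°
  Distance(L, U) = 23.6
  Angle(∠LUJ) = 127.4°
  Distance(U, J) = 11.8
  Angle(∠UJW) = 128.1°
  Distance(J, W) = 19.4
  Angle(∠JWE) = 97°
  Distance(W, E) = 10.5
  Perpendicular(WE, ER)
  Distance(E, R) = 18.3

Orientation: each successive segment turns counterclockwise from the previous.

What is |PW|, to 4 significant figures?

22.05

P is at the origin; PF runs at 60.2° with length 15.2, so F = (7.554, 13.19). ∠PFL = 63.1° gives FL at 177.1° from the x-axis; with |FL| = 16.4, L = (-8.825, 14.02). ∠FLU = 93.3° gives LU at -96.20° from the x-axis; with |LU| = 23.6, U = (-11.37, -9.442). ∠LUJ = 127.4° gives UJ at -43.60° from the x-axis; with |UJ| = 11.8, J = (-2.829, -17.58). ∠UJW = 128.1° gives JW at 8.300° from the x-axis; with |JW| = 19.4, W = (16.37, -14.78). Then |PW| = |W − P| = 22.05.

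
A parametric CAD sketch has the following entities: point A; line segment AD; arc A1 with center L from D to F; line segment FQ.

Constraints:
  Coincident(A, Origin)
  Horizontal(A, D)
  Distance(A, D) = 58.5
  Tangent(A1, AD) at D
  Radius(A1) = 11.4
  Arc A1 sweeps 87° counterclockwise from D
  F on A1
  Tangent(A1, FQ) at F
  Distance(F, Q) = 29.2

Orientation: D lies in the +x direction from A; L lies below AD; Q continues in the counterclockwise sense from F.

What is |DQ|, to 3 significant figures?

42.0

A is at the origin; A and D share the same y with |AD| = 58.5 and D on the +x side, so D = (58.5, 0.00). Since A1 is tangent to AD there, LD ⟂ AD, so L = D + (0, -11.4) = (58.5, -11.4). On A1, D sits at bearing 90° from L; an 87° counterclockwise sweep puts F at bearing 177°, so F = L + 11.4·(cos 177°, sin 177°) = (47.1, -10.8). Since A1 is tangent to FQ there, LF ⟂ FQ, so FQ runs along (−sin 177°, cos 177°); with |FQ| = 29.2, Q = (45.6, -40.0). Then |DQ| = |Q − D| = 42.0.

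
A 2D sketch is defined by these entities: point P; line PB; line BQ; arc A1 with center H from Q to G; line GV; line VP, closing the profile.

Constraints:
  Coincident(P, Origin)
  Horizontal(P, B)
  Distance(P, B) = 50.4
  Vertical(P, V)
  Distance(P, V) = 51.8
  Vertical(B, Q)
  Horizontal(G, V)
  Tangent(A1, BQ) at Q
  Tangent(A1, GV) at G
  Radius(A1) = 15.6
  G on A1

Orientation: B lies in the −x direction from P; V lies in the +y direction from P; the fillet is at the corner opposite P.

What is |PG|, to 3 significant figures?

62.4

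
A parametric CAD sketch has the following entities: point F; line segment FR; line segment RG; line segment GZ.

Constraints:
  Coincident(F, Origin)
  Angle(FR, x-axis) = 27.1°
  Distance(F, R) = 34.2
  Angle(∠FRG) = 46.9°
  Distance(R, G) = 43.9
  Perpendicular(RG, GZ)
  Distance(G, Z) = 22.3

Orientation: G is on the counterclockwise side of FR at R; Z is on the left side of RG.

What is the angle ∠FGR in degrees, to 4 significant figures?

50.57°

F is at the origin; FR runs at 27.1° with length 34.2, so R = 34.2·(cos 27.1°, sin 27.1°) = (30.45, 15.58). ∠FRG = 46.9°, so RG runs at 27.1° + (180° − 46.9°) = 160.2° from the x-axis; with |RG| = 43.9, G = R + 43.9·(cos 160.2°, sin 160.2°) = (-10.86, 30.45). Then cos ∠FGR = GF·GR / (|GF||GR|), giving 50.57°.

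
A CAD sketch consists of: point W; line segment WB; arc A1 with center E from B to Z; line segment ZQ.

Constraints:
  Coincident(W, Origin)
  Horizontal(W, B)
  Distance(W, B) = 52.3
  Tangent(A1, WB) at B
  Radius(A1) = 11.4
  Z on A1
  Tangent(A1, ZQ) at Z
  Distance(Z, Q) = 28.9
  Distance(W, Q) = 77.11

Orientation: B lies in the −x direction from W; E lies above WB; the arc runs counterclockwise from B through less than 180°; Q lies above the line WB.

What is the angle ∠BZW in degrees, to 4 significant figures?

86.60°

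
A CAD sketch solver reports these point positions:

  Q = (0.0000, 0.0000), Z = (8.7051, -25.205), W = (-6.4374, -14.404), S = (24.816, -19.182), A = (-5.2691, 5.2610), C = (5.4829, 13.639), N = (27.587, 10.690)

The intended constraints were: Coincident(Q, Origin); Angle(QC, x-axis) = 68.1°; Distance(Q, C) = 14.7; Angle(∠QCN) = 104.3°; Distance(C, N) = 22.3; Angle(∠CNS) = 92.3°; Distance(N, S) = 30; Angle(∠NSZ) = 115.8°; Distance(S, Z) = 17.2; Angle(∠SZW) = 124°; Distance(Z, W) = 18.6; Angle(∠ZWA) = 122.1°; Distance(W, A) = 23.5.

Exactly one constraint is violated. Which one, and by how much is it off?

Distance(W, A) = 23.5 — off by 3.80.

Q = (0.00, 0.00) ✓; QC at 68.10° ✓; |QC| = 14.70 ✓; ∠QCN = 104.3° ✓; |CN| = 22.30 ✓; ∠CNS = 92.30° ✓; |NS| = 30.00 ✓; ∠NSZ = 115.8° ✓; |SZ| = 17.20 ✓; ∠SZW = 124.0° ✓; |ZW| = 18.60 ✓; ∠ZWA = 122.1° ✓; |WA| = 19.70 ✗.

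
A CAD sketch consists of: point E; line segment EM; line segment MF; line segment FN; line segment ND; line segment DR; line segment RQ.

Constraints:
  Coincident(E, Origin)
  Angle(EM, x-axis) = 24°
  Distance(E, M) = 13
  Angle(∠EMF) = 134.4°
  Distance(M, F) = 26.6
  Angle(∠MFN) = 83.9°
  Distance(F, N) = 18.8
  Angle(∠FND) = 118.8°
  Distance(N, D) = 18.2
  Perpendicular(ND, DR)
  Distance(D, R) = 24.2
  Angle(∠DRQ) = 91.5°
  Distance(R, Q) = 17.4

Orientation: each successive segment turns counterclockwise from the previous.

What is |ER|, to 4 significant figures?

9.595

E is at the origin; EM runs at 24.0° with length 13.0, so M = (11.88, 5.288). ∠EMF = 134.4° gives MF at 69.60° from the x-axis; with |MF| = 26.6, F = (21.15, 30.22). ∠MFN = 83.9° gives FN at 165.7° from the x-axis; with |FN| = 18.8, N = (2.931, 34.86). ∠FND = 118.8° gives ND at -133.1° from the x-axis; with |ND| = 18.2, D = (-9.505, 21.57). ND ⟂ DR, so DR runs at -43.10°; with |DR| = 24.2, R = (8.165, 5.039). Then |ER| = |R − E| = 9.595.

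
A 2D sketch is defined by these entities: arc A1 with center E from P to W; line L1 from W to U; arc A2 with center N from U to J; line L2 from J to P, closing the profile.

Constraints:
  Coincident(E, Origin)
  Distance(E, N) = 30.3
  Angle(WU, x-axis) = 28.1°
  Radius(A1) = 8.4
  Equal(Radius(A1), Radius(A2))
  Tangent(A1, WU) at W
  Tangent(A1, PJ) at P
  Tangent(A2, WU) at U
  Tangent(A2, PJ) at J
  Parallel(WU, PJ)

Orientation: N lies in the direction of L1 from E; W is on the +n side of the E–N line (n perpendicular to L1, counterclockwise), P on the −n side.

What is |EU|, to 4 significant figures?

31.44

The slot axis is L1's direction at 28.1°, so u = (cos 28.1°, sin 28.1°) = (0.8821, 0.4710) and n = (−sin 28.1°, cos 28.1°) = (-0.4710, 0.8821). E is at the origin and N lies 30.3 along u from E, so N = 30.3·u = (26.73, 14.27). Tangency of A1 to both parallel lines with radius 8.4 puts W and P at E ± 8.4·n: W = (-3.956, 7.410), P = (3.956, -7.410). Equal radii place U and J the same way about N: U = N + 8.4·n = (22.77, 21.68), J = N − 8.4·n = (30.68, 6.862). Then |EU| = |U − E| = 31.44.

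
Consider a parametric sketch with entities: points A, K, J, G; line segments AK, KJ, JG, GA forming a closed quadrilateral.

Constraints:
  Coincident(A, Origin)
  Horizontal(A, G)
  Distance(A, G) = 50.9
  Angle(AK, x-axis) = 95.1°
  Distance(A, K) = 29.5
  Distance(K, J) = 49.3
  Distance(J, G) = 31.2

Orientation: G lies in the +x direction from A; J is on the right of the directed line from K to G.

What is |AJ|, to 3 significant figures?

26.0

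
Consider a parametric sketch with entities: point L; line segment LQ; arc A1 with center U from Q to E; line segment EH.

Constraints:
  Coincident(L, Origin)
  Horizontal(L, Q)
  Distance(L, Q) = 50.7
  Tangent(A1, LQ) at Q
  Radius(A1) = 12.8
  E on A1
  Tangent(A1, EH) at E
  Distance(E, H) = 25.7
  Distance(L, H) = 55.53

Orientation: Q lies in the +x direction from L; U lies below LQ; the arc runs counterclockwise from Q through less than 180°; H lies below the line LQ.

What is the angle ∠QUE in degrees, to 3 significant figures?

93.2°

Checks: L.y = 0.00, Q.y = 0.00 ✓; |UE| = 12.80 ✓; ∠(UE, EH) = 90.00° ✓; |EH| = 25.70 ✓; |LH| = 55.53 ✓.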